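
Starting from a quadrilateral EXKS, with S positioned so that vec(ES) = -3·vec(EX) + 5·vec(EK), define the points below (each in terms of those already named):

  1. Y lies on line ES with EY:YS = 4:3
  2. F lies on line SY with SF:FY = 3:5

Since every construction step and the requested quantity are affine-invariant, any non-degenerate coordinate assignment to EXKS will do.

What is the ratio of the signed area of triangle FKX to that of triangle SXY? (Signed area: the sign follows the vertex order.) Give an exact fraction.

[FKX]:[SXY] = -19/60

Assign E = (0, 0), X = (1, 0), K = (0, 1), S = (-3, 5) — the answer is frame-independent, so this choice is without loss of generality.
1. Y lies on line ES with EY:YS = 4:3 ⇒ Y = (-12/7, 20/7)
2. F lies on line SY with SF:FY = 3:5 ⇒ F = (-141/56, 235/56)
2·[FKX] = 19/28, 2·[SXY] = -15/7
[FKX]:[SXY] = 19/28:-15/7 = -19/60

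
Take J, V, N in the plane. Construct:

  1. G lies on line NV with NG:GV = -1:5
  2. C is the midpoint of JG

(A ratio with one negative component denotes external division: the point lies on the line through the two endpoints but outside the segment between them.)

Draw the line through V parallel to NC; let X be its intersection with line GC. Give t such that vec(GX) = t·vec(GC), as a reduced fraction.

t = 5

Work in coordinates with J = (0, 0), V = (1, 0), N = (0, 1).
1. G lies on line NV with NG:GV = -1:5 ⇒ G = (-1/4, 5/4)
2. C is the midpoint of JG ⇒ C = (-1/8, 5/8)
through V parallel to NC: direction (-1/8, -3/8); meets GC at X = (3/8, -15/8)
X = G + t·(C−G) with t = 5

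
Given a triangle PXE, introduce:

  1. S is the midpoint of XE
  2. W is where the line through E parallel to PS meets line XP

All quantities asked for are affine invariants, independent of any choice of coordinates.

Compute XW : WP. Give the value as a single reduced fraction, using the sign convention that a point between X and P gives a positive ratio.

XW:WP = -2

Set P = (0, 0), X = (1, 0), E = (0, 1); any affine frame gives the same invariant.
1. S is the midpoint of XE ⇒ S = (1/2, 1/2)
2. W is where the line through E parallel to PS meets line XP ⇒ W = (-1, 0)
W = X + t·(P−X) with t = 2, so XW:WP = t:(1−t) = 2:-1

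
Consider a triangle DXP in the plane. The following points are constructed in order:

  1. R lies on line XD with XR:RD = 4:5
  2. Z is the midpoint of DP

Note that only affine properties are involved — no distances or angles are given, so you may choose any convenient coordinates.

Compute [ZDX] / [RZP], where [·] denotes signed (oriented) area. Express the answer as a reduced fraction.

Work in coordinates with D = (0, 0), X = (1, 0), P = (0, 1).
1. R lies on line XD with XR:RD = 4:5 ⇒ R = (5/9, 0)
2. Z is the midpoint of DP ⇒ Z = (0, 1/2)
2·[ZDX] = 1/2, 2·[RZP] = -5/18
[ZDX]:[RZP] = 1/2:-5/18 = -9/5

[ZDX]:[RZP] = -9/5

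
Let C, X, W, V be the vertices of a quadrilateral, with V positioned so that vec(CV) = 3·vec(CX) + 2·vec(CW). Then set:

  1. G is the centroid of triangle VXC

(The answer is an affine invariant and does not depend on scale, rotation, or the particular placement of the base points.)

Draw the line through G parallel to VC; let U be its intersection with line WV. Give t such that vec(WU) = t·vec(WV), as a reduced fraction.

Set C = (0, 0), X = (1, 0), W = (0, 1), V = (3, 2); any affine frame gives the same invariant.
1. G is the centroid of triangle VXC ⇒ G = (4/3, 2/3)
through G parallel to VC: direction (-3, -2); meets WV at U = (11/3, 20/9)
U = W + t·(V−W) with t = 11/9

t = 11/9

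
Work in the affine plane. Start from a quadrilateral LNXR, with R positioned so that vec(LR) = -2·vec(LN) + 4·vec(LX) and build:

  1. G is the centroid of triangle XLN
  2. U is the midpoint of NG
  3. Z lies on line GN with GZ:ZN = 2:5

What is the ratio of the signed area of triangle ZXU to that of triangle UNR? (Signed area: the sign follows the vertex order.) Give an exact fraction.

[ZXU]:[UNR] = -3/35

Assign L = (0, 0), N = (1, 0), X = (0, 1), R = (-2, 4) — the answer is frame-independent, so this choice is without loss of generality.
1. G is the centroid of triangle XLN ⇒ G = (1/3, 1/3)
2. U is the midpoint of NG ⇒ U = (2/3, 1/6)
3. Z lies on line GN with GZ:ZN = 2:5 ⇒ Z = (11/21, 5/21)
2·[ZXU] = -1/14, 2·[UNR] = 5/6
[ZXU]:[UNR] = -1/14:5/6 = -3/35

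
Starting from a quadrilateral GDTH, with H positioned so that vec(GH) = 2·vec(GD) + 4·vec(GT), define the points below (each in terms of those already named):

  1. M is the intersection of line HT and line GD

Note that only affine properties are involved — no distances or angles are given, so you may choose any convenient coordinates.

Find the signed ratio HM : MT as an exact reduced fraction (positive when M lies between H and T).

HM:MT = -4

Assign G = (0, 0), D = (1, 0), T = (0, 1), H = (2, 4) — the answer is frame-independent, so this choice is without loss of generality.
1. M is the intersection of line HT and line GD ⇒ M = (-2/3, 0)
M = H + t·(T−H) with t = 4/3, so HM:MT = t:(1−t) = 4/3:-1/3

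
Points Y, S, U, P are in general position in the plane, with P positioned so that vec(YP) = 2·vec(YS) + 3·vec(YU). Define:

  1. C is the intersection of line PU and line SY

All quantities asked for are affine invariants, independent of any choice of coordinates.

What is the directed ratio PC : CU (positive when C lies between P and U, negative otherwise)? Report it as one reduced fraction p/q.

Work in coordinates with Y = (0, 0), S = (1, 0), U = (0, 1), P = (2, 3).
1. C is the intersection of line PU and line SY ⇒ C = (-1, 0)
C = P + t·(U−P) with t = 3/2, so PC:CU = t:(1−t) = 3/2:-1/2

PC:CU = -3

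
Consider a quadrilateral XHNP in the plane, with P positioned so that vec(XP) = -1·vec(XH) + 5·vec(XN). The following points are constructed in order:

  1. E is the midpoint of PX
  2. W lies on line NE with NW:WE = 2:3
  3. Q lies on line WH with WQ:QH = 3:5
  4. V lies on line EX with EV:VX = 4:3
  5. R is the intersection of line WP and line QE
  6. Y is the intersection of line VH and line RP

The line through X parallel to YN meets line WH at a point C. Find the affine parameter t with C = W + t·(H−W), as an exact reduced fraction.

Work in coordinates with X = (0, 0), H = (1, 0), N = (0, 1), P = (-1, 5).
1. E is the midpoint of PX ⇒ E = (-1/2, 5/2)
2. W lies on line NE with NW:WE = 2:3 ⇒ W = (-1/5, 8/5)
3. Q lies on line WH with WQ:QH = 3:5 ⇒ Q = (1/4, 1)
4. V lies on line EX with EV:VX = 4:3 ⇒ V = (-3/14, 15/14)
5. R is the intersection of line WP and line QE ⇒ R = (-1/3, 13/6)
6. Y is the intersection of line VH and line RP ⇒ Y = (-9/229, 210/229)
through X parallel to YN: direction (9/229, 19/229); meets WH at C = (12/31, 76/93)
C = W + t·(H−W) with t = 91/186

t = 91/186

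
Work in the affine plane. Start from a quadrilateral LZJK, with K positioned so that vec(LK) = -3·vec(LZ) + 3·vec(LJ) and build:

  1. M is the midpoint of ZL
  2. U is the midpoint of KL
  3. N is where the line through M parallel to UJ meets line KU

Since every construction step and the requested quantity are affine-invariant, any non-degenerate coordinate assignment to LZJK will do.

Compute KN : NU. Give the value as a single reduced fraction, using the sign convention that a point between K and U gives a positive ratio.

Set L = (0, 0), Z = (1, 0), J = (0, 1), K = (-3, 3); any affine frame gives the same invariant.
1. M is the midpoint of ZL ⇒ M = (1/2, 0)
2. U is the midpoint of KL ⇒ U = (-3/2, 3/2)
3. N is where the line through M parallel to UJ meets line KU ⇒ N = (-1/4, 1/4)
N = K + t·(U−K) with t = 11/6, so KN:NU = t:(1−t) = 11/6:-5/6

KN:NU = -11/5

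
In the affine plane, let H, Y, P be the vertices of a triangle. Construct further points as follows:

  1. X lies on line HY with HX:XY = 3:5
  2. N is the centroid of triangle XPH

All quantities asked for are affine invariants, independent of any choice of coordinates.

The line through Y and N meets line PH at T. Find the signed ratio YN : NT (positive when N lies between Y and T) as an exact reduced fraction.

YN:NT = 7

Choose coordinates H = (0, 0), Y = (1, 0), P = (0, 1).
1. X lies on line HY with HX:XY = 3:5 ⇒ X = (3/8, 0)
2. N is the centroid of triangle XPH ⇒ N = (1/8, 1/3)
line YN meets PH at T = (0, 8/21)
N = Y + t·(T−Y) with t = 7/8, so YN:NT = 7/8:1/8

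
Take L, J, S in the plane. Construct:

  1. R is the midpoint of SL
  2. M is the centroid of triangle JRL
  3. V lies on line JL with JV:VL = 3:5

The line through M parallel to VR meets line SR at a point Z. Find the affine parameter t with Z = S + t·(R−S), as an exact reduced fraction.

t = 17/15

Work in coordinates with L = (0, 0), J = (1, 0), S = (0, 1).
1. R is the midpoint of SL ⇒ R = (0, 1/2)
2. M is the centroid of triangle JRL ⇒ M = (1/3, 1/6)
3. V lies on line JL with JV:VL = 3:5 ⇒ V = (5/8, 0)
through M parallel to VR: direction (-5/8, 1/2); meets SR at Z = (0, 13/30)
Z = S + t·(R−S) with t = 17/15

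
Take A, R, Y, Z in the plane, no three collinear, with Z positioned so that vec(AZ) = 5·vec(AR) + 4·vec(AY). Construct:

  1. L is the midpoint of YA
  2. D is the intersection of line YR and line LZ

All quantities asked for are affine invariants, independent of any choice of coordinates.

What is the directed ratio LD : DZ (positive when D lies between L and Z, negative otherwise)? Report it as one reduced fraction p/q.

Work in coordinates with A = (0, 0), R = (1, 0), Y = (0, 1), Z = (5, 4).
1. L is the midpoint of YA ⇒ L = (0, 1/2)
2. D is the intersection of line YR and line LZ ⇒ D = (5/17, 12/17)
D = L + t·(Z−L) with t = 1/17, so LD:DZ = t:(1−t) = 1/17:16/17

LD:DZ = 1/16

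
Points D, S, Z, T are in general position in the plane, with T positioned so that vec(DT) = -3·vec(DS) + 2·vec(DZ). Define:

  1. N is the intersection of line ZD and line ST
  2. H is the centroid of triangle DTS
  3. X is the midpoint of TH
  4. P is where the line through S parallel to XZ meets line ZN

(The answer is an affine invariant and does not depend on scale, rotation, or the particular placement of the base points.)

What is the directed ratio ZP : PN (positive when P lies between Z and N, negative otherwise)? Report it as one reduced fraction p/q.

ZP:PN = -18/7

Choose coordinates D = (0, 0), S = (1, 0), Z = (0, 1), T = (-3, 2).
1. N is the intersection of line ZD and line ST ⇒ N = (0, 1/2)
2. H is the centroid of triangle DTS ⇒ H = (-2/3, 2/3)
3. X is the midpoint of TH ⇒ X = (-11/6, 4/3)
4. P is where the line through S parallel to XZ meets line ZN ⇒ P = (0, 2/11)
P = Z + t·(N−Z) with t = 18/11, so ZP:PN = t:(1−t) = 18/11:-7/11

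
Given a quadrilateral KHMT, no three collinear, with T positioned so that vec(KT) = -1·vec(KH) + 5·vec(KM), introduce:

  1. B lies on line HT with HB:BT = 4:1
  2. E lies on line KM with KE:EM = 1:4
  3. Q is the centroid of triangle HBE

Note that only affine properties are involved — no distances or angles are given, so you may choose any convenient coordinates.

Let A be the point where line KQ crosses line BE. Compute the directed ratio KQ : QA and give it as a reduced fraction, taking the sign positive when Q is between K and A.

KQ:QA = -101/92

Set K = (0, 0), H = (1, 0), M = (0, 1), T = (-1, 5); any affine frame gives the same invariant.
1. B lies on line HT with HB:BT = 4:1 ⇒ B = (-3/5, 4)
2. E lies on line KM with KE:EM = 1:4 ⇒ E = (0, 1/5)
3. Q is the centroid of triangle HBE ⇒ Q = (2/15, 7/5)
line KQ meets BE at A = (6/505, 63/505)
Q = K + t·(A−K) with t = 101/9, so KQ:QA = 101/9:-92/9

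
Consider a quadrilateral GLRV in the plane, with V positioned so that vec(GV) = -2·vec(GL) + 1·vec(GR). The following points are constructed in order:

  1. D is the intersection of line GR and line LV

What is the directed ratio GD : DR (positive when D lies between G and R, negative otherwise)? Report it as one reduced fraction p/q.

Set G = (0, 0), L = (1, 0), R = (0, 1), V = (-2, 1); any affine frame gives the same invariant.
1. D is the intersection of line GR and line LV ⇒ D = (0, 1/3)
D = G + t·(R−G) with t = 1/3, so GD:DR = t:(1−t) = 1/3:2/3

GD:DR = 1/2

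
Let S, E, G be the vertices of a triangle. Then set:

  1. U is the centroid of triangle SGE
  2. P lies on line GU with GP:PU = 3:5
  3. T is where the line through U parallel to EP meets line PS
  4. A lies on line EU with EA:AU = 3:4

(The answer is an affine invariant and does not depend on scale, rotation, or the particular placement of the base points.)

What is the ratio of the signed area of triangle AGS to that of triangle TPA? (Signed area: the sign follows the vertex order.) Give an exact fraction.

Work in coordinates with S = (0, 0), E = (1, 0), G = (0, 1).
1. U is the centroid of triangle SGE ⇒ U = (1/3, 1/3)
2. P lies on line GU with GP:PU = 3:5 ⇒ P = (1/8, 3/4)
3. T is where the line through U parallel to EP meets line PS ⇒ T = (13/144, 13/24)
4. A lies on line EU with EA:AU = 3:4 ⇒ A = (5/7, 1/7)
2·[AGS] = 5/7, 2·[TPA] = -145/1008
[AGS]:[TPA] = 5/7:-145/1008 = -144/29

[AGS]:[TPA] = -144/29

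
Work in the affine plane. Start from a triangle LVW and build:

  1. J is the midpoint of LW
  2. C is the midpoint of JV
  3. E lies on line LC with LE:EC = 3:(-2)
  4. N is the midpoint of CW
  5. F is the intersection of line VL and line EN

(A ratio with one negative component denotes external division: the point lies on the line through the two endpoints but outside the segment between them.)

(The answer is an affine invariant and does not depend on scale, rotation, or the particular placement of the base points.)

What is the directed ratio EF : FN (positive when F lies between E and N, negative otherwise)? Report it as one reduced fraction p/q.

EF:FN = -6/5

Set L = (0, 0), V = (1, 0), W = (0, 1); any affine frame gives the same invariant.
1. J is the midpoint of LW ⇒ J = (0, 1/2)
2. C is the midpoint of JV ⇒ C = (1/2, 1/4)
3. E lies on line LC with LE:EC = 3:(-2) ⇒ E = (3/2, 3/4)
4. N is the midpoint of CW ⇒ N = (1/4, 5/8)
5. F is the intersection of line VL and line EN ⇒ F = (-6, 0)
F = E + t·(N−E) with t = 6, so EF:FN = t:(1−t) = 6:-5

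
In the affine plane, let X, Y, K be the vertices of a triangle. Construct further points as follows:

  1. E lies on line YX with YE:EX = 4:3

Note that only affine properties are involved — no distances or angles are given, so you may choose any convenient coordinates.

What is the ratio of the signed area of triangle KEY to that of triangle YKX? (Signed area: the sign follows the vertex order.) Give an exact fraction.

[KEY]:[YKX] = 4/7

Set X = (0, 0), Y = (1, 0), K = (0, 1); any affine frame gives the same invariant.
1. E lies on line YX with YE:EX = 4:3 ⇒ E = (3/7, 0)
2·[KEY] = 4/7, 2·[YKX] = 1
[KEY]:[YKX] = 4/7:1 = 4/7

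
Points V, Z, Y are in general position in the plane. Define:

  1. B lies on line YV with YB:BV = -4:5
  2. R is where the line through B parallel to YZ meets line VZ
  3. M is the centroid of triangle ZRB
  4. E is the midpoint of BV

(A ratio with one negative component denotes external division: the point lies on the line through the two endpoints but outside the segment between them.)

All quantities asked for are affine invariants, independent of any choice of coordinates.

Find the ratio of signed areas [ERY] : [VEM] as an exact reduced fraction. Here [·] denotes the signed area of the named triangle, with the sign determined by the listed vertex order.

[ERY]:[VEM] = 3/2

Work in coordinates with V = (0, 0), Z = (1, 0), Y = (0, 1).
1. B lies on line YV with YB:BV = -4:5 ⇒ B = (0, 5)
2. R is where the line through B parallel to YZ meets line VZ ⇒ R = (5, 0)
3. M is the centroid of triangle ZRB ⇒ M = (2, 5/3)
4. E is the midpoint of BV ⇒ E = (0, 5/2)
2·[ERY] = -15/2, 2·[VEM] = -5
[ERY]:[VEM] = -15/2:-5 = 3/2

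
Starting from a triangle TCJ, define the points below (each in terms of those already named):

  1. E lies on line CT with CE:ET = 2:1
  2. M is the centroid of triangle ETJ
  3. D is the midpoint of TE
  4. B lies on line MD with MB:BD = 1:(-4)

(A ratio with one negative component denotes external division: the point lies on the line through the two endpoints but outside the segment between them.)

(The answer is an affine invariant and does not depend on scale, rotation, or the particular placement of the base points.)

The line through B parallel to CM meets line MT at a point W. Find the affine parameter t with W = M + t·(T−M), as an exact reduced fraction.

Choose coordinates T = (0, 0), C = (1, 0), J = (0, 1).
1. E lies on line CT with CE:ET = 2:1 ⇒ E = (1/3, 0)
2. M is the centroid of triangle ETJ ⇒ M = (1/9, 1/3)
3. D is the midpoint of TE ⇒ D = (1/6, 0)
4. B lies on line MD with MB:BD = 1:(-4) ⇒ B = (5/54, 4/9)
through B parallel to CM: direction (-8/9, 1/3); meets MT at W = (23/162, 23/54)
W = M + t·(T−M) with t = -5/18

t = -5/18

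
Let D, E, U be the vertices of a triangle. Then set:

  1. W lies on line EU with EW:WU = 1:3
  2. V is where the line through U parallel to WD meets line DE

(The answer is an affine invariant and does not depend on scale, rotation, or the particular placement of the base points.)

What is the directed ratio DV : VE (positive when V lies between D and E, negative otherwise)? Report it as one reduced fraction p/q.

DV:VE = -3/4

Set D = (0, 0), E = (1, 0), U = (0, 1); any affine frame gives the same invariant.
1. W lies on line EU with EW:WU = 1:3 ⇒ W = (3/4, 1/4)
2. V is where the line through U parallel to WD meets line DE ⇒ V = (-3, 0)
V = D + t·(E−D) with t = -3, so DV:VE = t:(1−t) = -3:4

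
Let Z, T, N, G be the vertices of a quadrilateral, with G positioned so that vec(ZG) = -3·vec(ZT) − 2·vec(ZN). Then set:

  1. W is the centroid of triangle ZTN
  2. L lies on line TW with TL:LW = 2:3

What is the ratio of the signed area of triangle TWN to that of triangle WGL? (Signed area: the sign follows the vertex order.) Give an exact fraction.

[TWN]:[WGL] = -5/24

Set Z = (0, 0), T = (1, 0), N = (0, 1), G = (-3, -2); any affine frame gives the same invariant.
1. W is the centroid of triangle ZTN ⇒ W = (1/3, 1/3)
2. L lies on line TW with TL:LW = 2:3 ⇒ L = (11/15, 2/15)
2·[TWN] = -1/3, 2·[WGL] = 8/5
[TWN]:[WGL] = -1/3:8/5 = -5/24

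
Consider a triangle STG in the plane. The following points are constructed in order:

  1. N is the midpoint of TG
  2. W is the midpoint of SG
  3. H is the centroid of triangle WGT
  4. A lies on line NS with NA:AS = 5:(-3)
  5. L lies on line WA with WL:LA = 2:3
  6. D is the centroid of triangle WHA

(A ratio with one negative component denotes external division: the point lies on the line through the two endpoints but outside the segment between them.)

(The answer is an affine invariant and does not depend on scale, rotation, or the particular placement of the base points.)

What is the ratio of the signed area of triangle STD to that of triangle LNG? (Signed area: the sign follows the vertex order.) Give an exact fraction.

[STD]:[LNG] = 5/39

Assign S = (0, 0), T = (1, 0), G = (0, 1) — the answer is frame-independent, so this choice is without loss of generality.
1. N is the midpoint of TG ⇒ N = (1/2, 1/2)
2. W is the midpoint of SG ⇒ W = (0, 1/2)
3. H is the centroid of triangle WGT ⇒ H = (1/3, 1/2)
4. A lies on line NS with NA:AS = 5:(-3) ⇒ A = (-3/4, -3/4)
5. L lies on line WA with WL:LA = 2:3 ⇒ L = (-3/10, 0)
6. D is the centroid of triangle WHA ⇒ D = (-5/36, 1/12)
2·[STD] = 1/12, 2·[LNG] = 13/20
[STD]:[LNG] = 1/12:13/20 = 5/39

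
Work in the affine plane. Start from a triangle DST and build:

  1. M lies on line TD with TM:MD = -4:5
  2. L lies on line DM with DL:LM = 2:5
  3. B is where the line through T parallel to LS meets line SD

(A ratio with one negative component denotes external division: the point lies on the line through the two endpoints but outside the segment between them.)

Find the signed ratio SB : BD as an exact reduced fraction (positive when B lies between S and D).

SB:BD = 3/7

Work in coordinates with D = (0, 0), S = (1, 0), T = (0, 1).
1. M lies on line TD with TM:MD = -4:5 ⇒ M = (0, 5)
2. L lies on line DM with DL:LM = 2:5 ⇒ L = (0, 10/7)
3. B is where the line through T parallel to LS meets line SD ⇒ B = (7/10, 0)
B = S + t·(D−S) with t = 3/10, so SB:BD = t:(1−t) = 3/10:7/10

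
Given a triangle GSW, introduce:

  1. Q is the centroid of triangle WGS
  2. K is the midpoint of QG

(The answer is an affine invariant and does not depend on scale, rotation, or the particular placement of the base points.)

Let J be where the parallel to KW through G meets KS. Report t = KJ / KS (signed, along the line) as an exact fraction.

t = -1/4

Work in coordinates with G = (0, 0), S = (1, 0), W = (0, 1).
1. Q is the centroid of triangle WGS ⇒ Q = (1/3, 1/3)
2. K is the midpoint of QG ⇒ K = (1/6, 1/6)
through G parallel to KW: direction (-1/6, 5/6); meets KS at J = (-1/24, 5/24)
J = K + t·(S−K) with t = -1/4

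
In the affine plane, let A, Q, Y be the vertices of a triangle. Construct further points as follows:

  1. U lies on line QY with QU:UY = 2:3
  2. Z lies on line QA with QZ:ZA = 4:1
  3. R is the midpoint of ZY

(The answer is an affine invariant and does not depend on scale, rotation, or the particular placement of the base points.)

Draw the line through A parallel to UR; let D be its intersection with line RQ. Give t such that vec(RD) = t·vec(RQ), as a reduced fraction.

Set A = (0, 0), Q = (1, 0), Y = (0, 1); any affine frame gives the same invariant.
1. U lies on line QY with QU:UY = 2:3 ⇒ U = (3/5, 2/5)
2. Z lies on line QA with QZ:ZA = 4:1 ⇒ Z = (1/5, 0)
3. R is the midpoint of ZY ⇒ R = (1/10, 1/2)
through A parallel to UR: direction (-1/2, 1/10); meets RQ at D = (25/16, -5/16)
D = R + t·(Q−R) with t = 13/8

t = 13/8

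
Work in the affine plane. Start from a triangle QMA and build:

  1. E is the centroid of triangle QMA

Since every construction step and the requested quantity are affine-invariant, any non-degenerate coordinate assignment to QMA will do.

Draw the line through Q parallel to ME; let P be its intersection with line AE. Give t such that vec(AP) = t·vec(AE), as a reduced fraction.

Choose coordinates Q = (0, 0), M = (1, 0), A = (0, 1).
1. E is the centroid of triangle QMA ⇒ E = (1/3, 1/3)
through Q parallel to ME: direction (-2/3, 1/3); meets AE at P = (2/3, -1/3)
P = A + t·(E−A) with t = 2

t = 2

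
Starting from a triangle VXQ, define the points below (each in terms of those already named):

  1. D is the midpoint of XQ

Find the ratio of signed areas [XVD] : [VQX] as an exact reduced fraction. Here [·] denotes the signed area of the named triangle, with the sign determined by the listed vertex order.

Assign V = (0, 0), X = (1, 0), Q = (0, 1) — the answer is frame-independent, so this choice is without loss of generality.
1. D is the midpoint of XQ ⇒ D = (1/2, 1/2)
2·[XVD] = -1/2, 2·[VQX] = -1
[XVD]:[VQX] = -1/2:-1 = 1/2

[XVD]:[VQX] = 1/2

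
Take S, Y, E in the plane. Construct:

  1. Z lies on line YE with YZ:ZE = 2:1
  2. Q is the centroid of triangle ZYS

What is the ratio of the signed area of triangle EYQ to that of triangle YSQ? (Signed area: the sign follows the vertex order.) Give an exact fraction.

[EYQ]:[YSQ] = 3/2

Set S = (0, 0), Y = (1, 0), E = (0, 1); any affine frame gives the same invariant.
1. Z lies on line YE with YZ:ZE = 2:1 ⇒ Z = (1/3, 2/3)
2. Q is the centroid of triangle ZYS ⇒ Q = (4/9, 2/9)
2·[EYQ] = -1/3, 2·[YSQ] = -2/9
[EYQ]:[YSQ] = -1/3:-2/9 = 3/2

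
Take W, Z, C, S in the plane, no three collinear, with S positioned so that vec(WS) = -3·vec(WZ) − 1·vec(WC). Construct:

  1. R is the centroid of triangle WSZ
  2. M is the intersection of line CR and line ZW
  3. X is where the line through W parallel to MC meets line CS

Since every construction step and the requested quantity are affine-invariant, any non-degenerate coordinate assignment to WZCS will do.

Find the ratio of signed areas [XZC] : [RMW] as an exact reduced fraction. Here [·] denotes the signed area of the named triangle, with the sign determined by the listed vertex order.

Choose coordinates W = (0, 0), Z = (1, 0), C = (0, 1), S = (-3, -1).
1. R is the centroid of triangle WSZ ⇒ R = (-2/3, -1/3)
2. M is the intersection of line CR and line ZW ⇒ M = (-1/2, 0)
3. X is where the line through W parallel to MC meets line CS ⇒ X = (3/4, 3/2)
2·[XZC] = -5/4, 2·[RMW] = -1/6
[XZC]:[RMW] = -5/4:-1/6 = 15/2

[XZC]:[RMW] = 15/2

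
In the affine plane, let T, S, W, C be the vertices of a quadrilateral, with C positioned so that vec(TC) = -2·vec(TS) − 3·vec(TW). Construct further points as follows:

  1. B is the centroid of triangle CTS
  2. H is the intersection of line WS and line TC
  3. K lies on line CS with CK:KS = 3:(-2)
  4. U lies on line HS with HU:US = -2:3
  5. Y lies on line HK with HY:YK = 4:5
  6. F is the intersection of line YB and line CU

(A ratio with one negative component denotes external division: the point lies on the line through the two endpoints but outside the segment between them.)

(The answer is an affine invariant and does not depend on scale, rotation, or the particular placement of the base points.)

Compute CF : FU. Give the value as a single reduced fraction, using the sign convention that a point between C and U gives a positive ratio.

CF:FU = 5/91

Choose coordinates T = (0, 0), S = (1, 0), W = (0, 1), C = (-2, -3).
1. B is the centroid of triangle CTS ⇒ B = (-1/3, -1)
2. H is the intersection of line WS and line TC ⇒ H = (2/5, 3/5)
3. K lies on line CS with CK:KS = 3:(-2) ⇒ K = (7, 6)
4. U lies on line HS with HU:US = -2:3 ⇒ U = (-4/5, 9/5)
5. Y lies on line HK with HY:YK = 4:5 ⇒ Y = (10/3, 3)
6. F is the intersection of line YB and line CU ⇒ F = (-31/16, -11/4)
F = C + t·(U−C) with t = 5/96, so CF:FU = t:(1−t) = 5/96:91/96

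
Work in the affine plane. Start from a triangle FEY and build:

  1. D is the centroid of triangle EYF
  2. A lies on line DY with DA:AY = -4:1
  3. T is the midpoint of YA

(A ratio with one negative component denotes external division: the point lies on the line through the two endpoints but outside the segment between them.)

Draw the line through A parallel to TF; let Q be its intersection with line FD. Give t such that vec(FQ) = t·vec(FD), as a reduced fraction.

Choose coordinates F = (0, 0), E = (1, 0), Y = (0, 1).
1. D is the centroid of triangle EYF ⇒ D = (1/3, 1/3)
2. A lies on line DY with DA:AY = -4:1 ⇒ A = (-1/9, 11/9)
3. T is the midpoint of YA ⇒ T = (-1/18, 10/9)
through A parallel to TF: direction (1/18, -10/9); meets FD at Q = (-1/21, -1/21)
Q = F + t·(D−F) with t = -1/7

t = -1/7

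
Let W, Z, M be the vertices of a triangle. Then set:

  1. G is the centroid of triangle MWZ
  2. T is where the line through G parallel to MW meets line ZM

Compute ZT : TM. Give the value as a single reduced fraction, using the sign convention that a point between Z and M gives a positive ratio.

ZT:TM = 2

Choose coordinates W = (0, 0), Z = (1, 0), M = (0, 1).
1. G is the centroid of triangle MWZ ⇒ G = (1/3, 1/3)
2. T is where the line through G parallel to MW meets line ZM ⇒ T = (1/3, 2/3)
T = Z + t·(M−Z) with t = 2/3, so ZT:TM = t:(1−t) = 2/3:1/3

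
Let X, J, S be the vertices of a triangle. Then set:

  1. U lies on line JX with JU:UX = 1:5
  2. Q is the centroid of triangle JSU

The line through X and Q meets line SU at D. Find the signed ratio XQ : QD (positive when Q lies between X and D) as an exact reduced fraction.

Set X = (0, 0), J = (1, 0), S = (0, 1); any affine frame gives the same invariant.
1. U lies on line JX with JU:UX = 1:5 ⇒ U = (5/6, 0)
2. Q is the centroid of triangle JSU ⇒ Q = (11/18, 1/3)
line XQ meets SU at D = (55/96, 5/16)
Q = X + t·(D−X) with t = 16/15, so XQ:QD = 16/15:-1/15

XQ:QD = -16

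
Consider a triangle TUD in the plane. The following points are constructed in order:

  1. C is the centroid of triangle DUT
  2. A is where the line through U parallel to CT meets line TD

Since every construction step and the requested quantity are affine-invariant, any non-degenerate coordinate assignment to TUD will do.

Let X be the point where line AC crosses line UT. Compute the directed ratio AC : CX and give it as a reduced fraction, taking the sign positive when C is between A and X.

Work in coordinates with T = (0, 0), U = (1, 0), D = (0, 1).
1. C is the centroid of triangle DUT ⇒ C = (1/3, 1/3)
2. A is where the line through U parallel to CT meets line TD ⇒ A = (0, -1)
line AC meets UT at X = (1/4, 0)
C = A + t·(X−A) with t = 4/3, so AC:CX = 4/3:-1/3

AC:CX = -4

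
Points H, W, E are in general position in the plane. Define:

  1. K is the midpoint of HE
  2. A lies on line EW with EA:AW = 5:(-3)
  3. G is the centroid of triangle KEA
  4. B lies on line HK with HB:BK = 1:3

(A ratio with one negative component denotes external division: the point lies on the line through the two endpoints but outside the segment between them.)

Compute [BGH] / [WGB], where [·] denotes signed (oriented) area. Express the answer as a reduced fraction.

Set H = (0, 0), W = (1, 0), E = (0, 1); any affine frame gives the same invariant.
1. K is the midpoint of HE ⇒ K = (0, 1/2)
2. A lies on line EW with EA:AW = 5:(-3) ⇒ A = (5/2, -3/2)
3. G is the centroid of triangle KEA ⇒ G = (5/6, 0)
4. B lies on line HK with HB:BK = 1:3 ⇒ B = (0, 1/8)
2·[BGH] = -5/48, 2·[WGB] = -1/48
[BGH]:[WGB] = -5/48:-1/48 = 5

[BGH]:[WGB] = 5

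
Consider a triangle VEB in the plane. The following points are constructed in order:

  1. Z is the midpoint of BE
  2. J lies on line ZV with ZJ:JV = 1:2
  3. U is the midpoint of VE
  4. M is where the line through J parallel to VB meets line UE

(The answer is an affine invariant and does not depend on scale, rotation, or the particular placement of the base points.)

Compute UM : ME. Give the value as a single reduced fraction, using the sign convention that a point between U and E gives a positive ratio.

Set V = (0, 0), E = (1, 0), B = (0, 1); any affine frame gives the same invariant.
1. Z is the midpoint of BE ⇒ Z = (1/2, 1/2)
2. J lies on line ZV with ZJ:JV = 1:2 ⇒ J = (1/3, 1/3)
3. U is the midpoint of VE ⇒ U = (1/2, 0)
4. M is where the line through J parallel to VB meets line UE ⇒ M = (1/3, 0)
M = U + t·(E−U) with t = -1/3, so UM:ME = t:(1−t) = -1/3:4/3

UM:ME = -1/4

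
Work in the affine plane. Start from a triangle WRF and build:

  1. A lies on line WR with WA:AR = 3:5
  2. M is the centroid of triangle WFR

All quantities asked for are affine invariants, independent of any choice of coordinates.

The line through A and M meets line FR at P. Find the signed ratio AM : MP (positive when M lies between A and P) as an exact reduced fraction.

Assign W = (0, 0), R = (1, 0), F = (0, 1) — the answer is frame-independent, so this choice is without loss of generality.
1. A lies on line WR with WA:AR = 3:5 ⇒ A = (3/8, 0)
2. M is the centroid of triangle WFR ⇒ M = (1/3, 1/3)
line AM meets FR at P = (2/7, 5/7)
M = A + t·(P−A) with t = 7/15, so AM:MP = 7/15:8/15

AM:MP = 7/8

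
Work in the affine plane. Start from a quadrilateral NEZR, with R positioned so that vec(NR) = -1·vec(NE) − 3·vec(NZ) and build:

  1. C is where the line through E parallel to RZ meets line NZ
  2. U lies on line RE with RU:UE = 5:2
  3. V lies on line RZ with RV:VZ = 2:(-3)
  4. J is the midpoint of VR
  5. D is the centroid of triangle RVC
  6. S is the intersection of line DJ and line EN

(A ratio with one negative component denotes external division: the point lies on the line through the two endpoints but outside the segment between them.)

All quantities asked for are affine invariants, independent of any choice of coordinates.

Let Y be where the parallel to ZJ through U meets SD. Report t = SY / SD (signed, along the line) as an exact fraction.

Choose coordinates N = (0, 0), E = (1, 0), Z = (0, 1), R = (-1, -3).
1. C is where the line through E parallel to RZ meets line NZ ⇒ C = (0, -4)
2. U lies on line RE with RU:UE = 5:2 ⇒ U = (3/7, -6/7)
3. V lies on line RZ with RV:VZ = 2:(-3) ⇒ V = (-3, -11)
4. J is the midpoint of VR ⇒ J = (-2, -7)
5. D is the centroid of triangle RVC ⇒ D = (-4/3, -6)
6. S is the intersection of line DJ and line EN ⇒ S = (8/3, 0)
through U parallel to ZJ: direction (-2, -8); meets SD at Y = (-4/7, -34/7)
Y = S + t·(D−S) with t = 17/21

t = 17/21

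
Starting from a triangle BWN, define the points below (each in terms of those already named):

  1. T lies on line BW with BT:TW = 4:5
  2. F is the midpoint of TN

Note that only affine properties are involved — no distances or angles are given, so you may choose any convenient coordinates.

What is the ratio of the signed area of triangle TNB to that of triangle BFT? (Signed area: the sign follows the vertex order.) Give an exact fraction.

[TNB]:[BFT] = -2

Choose coordinates B = (0, 0), W = (1, 0), N = (0, 1).
1. T lies on line BW with BT:TW = 4:5 ⇒ T = (4/9, 0)
2. F is the midpoint of TN ⇒ F = (2/9, 1/2)
2·[TNB] = 4/9, 2·[BFT] = -2/9
[TNB]:[BFT] = 4/9:-2/9 = -2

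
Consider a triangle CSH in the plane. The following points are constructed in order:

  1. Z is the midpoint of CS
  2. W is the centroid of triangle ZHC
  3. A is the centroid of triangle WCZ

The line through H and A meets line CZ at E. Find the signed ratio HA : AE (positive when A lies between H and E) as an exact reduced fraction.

Assign C = (0, 0), S = (1, 0), H = (0, 1) — the answer is frame-independent, so this choice is without loss of generality.
1. Z is the midpoint of CS ⇒ Z = (1/2, 0)
2. W is the centroid of triangle ZHC ⇒ W = (1/6, 1/3)
3. A is the centroid of triangle WCZ ⇒ A = (2/9, 1/9)
line HA meets CZ at E = (1/4, 0)
A = H + t·(E−H) with t = 8/9, so HA:AE = 8/9:1/9

HA:AE = 8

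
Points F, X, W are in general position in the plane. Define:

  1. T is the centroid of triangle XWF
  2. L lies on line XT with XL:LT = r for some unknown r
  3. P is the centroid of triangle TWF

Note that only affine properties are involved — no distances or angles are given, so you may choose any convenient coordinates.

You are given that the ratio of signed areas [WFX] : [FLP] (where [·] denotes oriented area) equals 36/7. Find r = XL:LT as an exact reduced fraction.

Set F = (0, 0), X = (1, 0), W = (0, 1); any affine frame gives the same invariant.
1. T is the centroid of triangle XWF ⇒ T = (1/3, 1/3)
2. With XL:LT = r, write λ = r/(r+1) so L = X + λ·(T−X); L is affine-linear in λ
3. P is the centroid of triangle TWF ⇒ P = (1/9, 4/9)
Every point depending on L is an affine combination of L and λ-independent points, so each such coordinate is linear in λ; the λ² term in each signed area is a multiple of (T−X)×(T−X) = 0, so 2·[WFX] and 2·[FLP] are each linear in λ. Evaluating at λ=0 and λ=1:
  2·[WFX] = 1,   2·[FLP] = -1/3·λ + 4/9
So [WFX]:[FLP] = (1) / (-1/3·λ + 4/9). Setting this equal to 36/7:
  1 = 36/7·(-1/3·λ + 4/9)  ⇒  λ = 3/4
Then r = λ/(1−λ) = (3/4)/(1/4) = 3. Check: with r = 3, L = (1/2, 1/4) and [WFX]:[FLP] = 36/7 as required.

r = 3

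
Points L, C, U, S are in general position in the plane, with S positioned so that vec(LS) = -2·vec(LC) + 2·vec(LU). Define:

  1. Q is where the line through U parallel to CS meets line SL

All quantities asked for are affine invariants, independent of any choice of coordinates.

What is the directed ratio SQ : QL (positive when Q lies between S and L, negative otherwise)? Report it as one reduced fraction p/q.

Work in coordinates with L = (0, 0), C = (1, 0), U = (0, 1), S = (-2, 2).
1. Q is where the line through U parallel to CS meets line SL ⇒ Q = (-3, 3)
Q = S + t·(L−S) with t = -1/2, so SQ:QL = t:(1−t) = -1/2:3/2

SQ:QL = -1/3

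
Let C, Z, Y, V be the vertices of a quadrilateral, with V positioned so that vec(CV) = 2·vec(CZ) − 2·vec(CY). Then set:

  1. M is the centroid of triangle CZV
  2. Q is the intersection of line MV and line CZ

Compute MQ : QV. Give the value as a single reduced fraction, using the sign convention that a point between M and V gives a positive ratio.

Work in coordinates with C = (0, 0), Z = (1, 0), Y = (0, 1), V = (2, -2).
1. M is the centroid of triangle CZV ⇒ M = (1, -2/3)
2. Q is the intersection of line MV and line CZ ⇒ Q = (1/2, 0)
Q = M + t·(V−M) with t = -1/2, so MQ:QV = t:(1−t) = -1/2:3/2

MQ:QV = -1/3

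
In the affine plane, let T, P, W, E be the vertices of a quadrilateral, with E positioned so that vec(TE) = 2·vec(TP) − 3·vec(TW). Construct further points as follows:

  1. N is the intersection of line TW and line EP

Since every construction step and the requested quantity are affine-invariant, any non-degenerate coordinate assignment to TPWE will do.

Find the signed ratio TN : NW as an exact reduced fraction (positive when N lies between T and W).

Assign T = (0, 0), P = (1, 0), W = (0, 1), E = (2, -3) — the answer is frame-independent, so this choice is without loss of generality.
1. N is the intersection of line TW and line EP ⇒ N = (0, 3)
N = T + t·(W−T) with t = 3, so TN:NW = t:(1−t) = 3:-2

TN:NW = -3/2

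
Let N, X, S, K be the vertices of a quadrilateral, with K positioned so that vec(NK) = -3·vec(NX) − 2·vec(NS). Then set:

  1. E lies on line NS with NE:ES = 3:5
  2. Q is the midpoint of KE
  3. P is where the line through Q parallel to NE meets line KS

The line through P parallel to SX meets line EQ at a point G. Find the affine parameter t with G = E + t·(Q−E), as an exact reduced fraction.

Set N = (0, 0), X = (1, 0), S = (0, 1), K = (-3, -2); any affine frame gives the same invariant.
1. E lies on line NS with NE:ES = 3:5 ⇒ E = (0, 3/8)
2. Q is the midpoint of KE ⇒ Q = (-3/2, -13/16)
3. P is where the line through Q parallel to NE meets line KS ⇒ P = (-3/2, -1/2)
through P parallel to SX: direction (1, -1); meets EQ at G = (-57/43, -29/43)
G = E + t·(Q−E) with t = 38/43

t = 38/43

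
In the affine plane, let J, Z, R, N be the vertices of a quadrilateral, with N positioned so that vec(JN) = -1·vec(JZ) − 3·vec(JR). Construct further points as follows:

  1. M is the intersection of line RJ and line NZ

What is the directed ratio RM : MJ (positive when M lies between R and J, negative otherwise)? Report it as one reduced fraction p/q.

Set J = (0, 0), Z = (1, 0), R = (0, 1), N = (-1, -3); any affine frame gives the same invariant.
1. M is the intersection of line RJ and line NZ ⇒ M = (0, -3/2)
M = R + t·(J−R) with t = 5/2, so RM:MJ = t:(1−t) = 5/2:-3/2

RM:MJ = -5/3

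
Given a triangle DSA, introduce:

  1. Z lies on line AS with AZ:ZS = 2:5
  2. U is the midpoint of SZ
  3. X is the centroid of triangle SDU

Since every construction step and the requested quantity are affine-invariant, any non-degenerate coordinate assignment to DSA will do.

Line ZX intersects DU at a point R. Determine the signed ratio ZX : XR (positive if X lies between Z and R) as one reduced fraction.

ZX:XR = -4

Choose coordinates D = (0, 0), S = (1, 0), A = (0, 1).
1. Z lies on line AS with AZ:ZS = 2:5 ⇒ Z = (2/7, 5/7)
2. U is the midpoint of SZ ⇒ U = (9/14, 5/14)
3. X is the centroid of triangle SDU ⇒ X = (23/42, 5/42)
line ZX meets DU at R = (27/56, 15/56)
X = Z + t·(R−Z) with t = 4/3, so ZX:XR = 4/3:-1/3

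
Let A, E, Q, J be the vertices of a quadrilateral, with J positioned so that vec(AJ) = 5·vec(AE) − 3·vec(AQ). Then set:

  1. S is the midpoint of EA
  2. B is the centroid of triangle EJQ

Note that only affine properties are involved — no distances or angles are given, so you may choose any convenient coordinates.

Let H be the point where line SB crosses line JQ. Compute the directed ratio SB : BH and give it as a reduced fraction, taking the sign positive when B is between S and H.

Choose coordinates A = (0, 0), E = (1, 0), Q = (0, 1), J = (5, -3).
1. S is the midpoint of EA ⇒ S = (1/2, 0)
2. B is the centroid of triangle EJQ ⇒ B = (2, -2/3)
line SB meets JQ at H = (35/16, -3/4)
B = S + t·(H−S) with t = 8/9, so SB:BH = 8/9:1/9

SB:BH = 8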